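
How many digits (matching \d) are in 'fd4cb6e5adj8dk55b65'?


\d matches any digit 0-9.
Scanning 'fd4cb6e5adj8dk55b65':
  pos 2: '4' -> DIGIT
  pos 5: '6' -> DIGIT
  pos 7: '5' -> DIGIT
  pos 11: '8' -> DIGIT
  pos 14: '5' -> DIGIT
  pos 15: '5' -> DIGIT
  pos 17: '6' -> DIGIT
  pos 18: '5' -> DIGIT
Digits found: ['4', '6', '5', '8', '5', '5', '6', '5']
Total: 8

8


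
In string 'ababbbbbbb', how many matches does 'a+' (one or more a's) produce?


Pattern 'a+' matches one or more consecutive a's.
String: 'ababbbbbbb'
Scanning for runs of a:
  Match 1: 'a' (length 1)
  Match 2: 'a' (length 1)
Total matches: 2

2


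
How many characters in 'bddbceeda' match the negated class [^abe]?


Negated class [^abe] matches any char NOT in {a, b, e}
Scanning 'bddbceeda':
  pos 0: 'b' -> no (excluded)
  pos 1: 'd' -> MATCH
  pos 2: 'd' -> MATCH
  pos 3: 'b' -> no (excluded)
  pos 4: 'c' -> MATCH
  pos 5: 'e' -> no (excluded)
  pos 6: 'e' -> no (excluded)
  pos 7: 'd' -> MATCH
  pos 8: 'a' -> no (excluded)
Total matches: 4

4


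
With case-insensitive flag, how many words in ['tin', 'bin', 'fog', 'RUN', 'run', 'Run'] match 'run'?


Case-insensitive matching: compare each word's lowercase form to 'run'.
  'tin' -> lower='tin' -> no
  'bin' -> lower='bin' -> no
  'fog' -> lower='fog' -> no
  'RUN' -> lower='run' -> MATCH
  'run' -> lower='run' -> MATCH
  'Run' -> lower='run' -> MATCH
Matches: ['RUN', 'run', 'Run']
Count: 3

3


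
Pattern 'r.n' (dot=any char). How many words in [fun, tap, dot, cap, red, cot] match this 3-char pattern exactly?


Pattern 'r.n' means: starts with 'r', any single char, ends with 'n'.
Checking each word (must be exactly 3 chars):
  'fun' (len=3): no
  'tap' (len=3): no
  'dot' (len=3): no
  'cap' (len=3): no
  'red' (len=3): no
  'cot' (len=3): no
Matching words: []
Total: 0

0


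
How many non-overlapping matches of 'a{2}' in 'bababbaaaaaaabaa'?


Pattern 'a{2}' matches exactly 2 consecutive a's (greedy, non-overlapping).
String: 'bababbaaaaaaabaa'
Scanning for runs of a's:
  Run at pos 1: 'a' (length 1) -> 0 match(es)
  Run at pos 3: 'a' (length 1) -> 0 match(es)
  Run at pos 6: 'aaaaaaa' (length 7) -> 3 match(es)
  Run at pos 14: 'aa' (length 2) -> 1 match(es)
Matches found: ['aa', 'aa', 'aa', 'aa']
Total: 4

4


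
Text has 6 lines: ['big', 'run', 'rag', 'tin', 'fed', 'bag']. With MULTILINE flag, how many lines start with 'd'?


With MULTILINE flag, ^ matches the start of each line.
Lines: ['big', 'run', 'rag', 'tin', 'fed', 'bag']
Checking which lines start with 'd':
  Line 1: 'big' -> no
  Line 2: 'run' -> no
  Line 3: 'rag' -> no
  Line 4: 'tin' -> no
  Line 5: 'fed' -> no
  Line 6: 'bag' -> no
Matching lines: []
Count: 0

0


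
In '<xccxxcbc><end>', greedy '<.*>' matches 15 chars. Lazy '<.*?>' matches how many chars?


Greedy '<.*>' tries to match as MUCH as possible.
Lazy '<.*?>' tries to match as LITTLE as possible.

String: '<xccxxcbc><end>'
Greedy '<.*>' starts at first '<' and extends to the LAST '>': '<xccxxcbc><end>' (15 chars)
Lazy '<.*?>' starts at first '<' and stops at the FIRST '>': '<xccxxcbc>' (10 chars)

10


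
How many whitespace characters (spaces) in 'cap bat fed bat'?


\s matches whitespace characters (spaces, tabs, etc.).
Text: 'cap bat fed bat'
This text has 4 words separated by spaces.
Number of spaces = number of words - 1 = 4 - 1 = 3

3


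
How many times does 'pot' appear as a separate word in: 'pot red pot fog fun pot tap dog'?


Scanning each word for exact match 'pot':
  Word 1: 'pot' -> MATCH
  Word 2: 'red' -> no
  Word 3: 'pot' -> MATCH
  Word 4: 'fog' -> no
  Word 5: 'fun' -> no
  Word 6: 'pot' -> MATCH
  Word 7: 'tap' -> no
  Word 8: 'dog' -> no
Total matches: 3

3


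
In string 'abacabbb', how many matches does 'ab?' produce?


Pattern 'ab?' matches 'a' optionally followed by 'b'.
String: 'abacabbb'
Scanning left to right for 'a' then checking next char:
  Match 1: 'ab' (a followed by b)
  Match 2: 'a' (a not followed by b)
  Match 3: 'ab' (a followed by b)
Total matches: 3

3


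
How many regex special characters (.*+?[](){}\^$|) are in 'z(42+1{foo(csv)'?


Regex special characters are: . * + ? [ ] ( ) { } \ ^ $ |
Scanning 'z(42+1{foo(csv)':
  pos 1: '(' -> SPECIAL
  pos 4: '+' -> SPECIAL
  pos 6: '{' -> SPECIAL
  pos 10: '(' -> SPECIAL
  pos 14: ')' -> SPECIAL
Special chars found: ['(', '+', '{', '(', ')']
Total: 5

5


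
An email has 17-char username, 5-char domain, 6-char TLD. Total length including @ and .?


An email address has format: username@domain.tld
Username length: 17
'@' character: 1
Domain length: 5
'.' character: 1
TLD length: 6
Total = 17 + 1 + 5 + 1 + 6 = 30

30


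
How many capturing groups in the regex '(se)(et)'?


To count capturing groups, count each '(' that starts a group.
Pattern: '(se)(et)'
Walking through the pattern:
  Position 0: '(' -> group #1
  Position 4: '(' -> group #2
Total capturing groups: 2

2


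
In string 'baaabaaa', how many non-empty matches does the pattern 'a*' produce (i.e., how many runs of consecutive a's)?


Pattern 'a*' matches zero or more a's. We want non-empty runs of consecutive a's.
String: 'baaabaaa'
Walking through the string to find runs of a's:
  Run 1: positions 1-3 -> 'aaa'
  Run 2: positions 5-7 -> 'aaa'
Non-empty runs found: ['aaa', 'aaa']
Count: 2

2


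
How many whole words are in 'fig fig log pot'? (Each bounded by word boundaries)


Word boundaries (\b) mark the start/end of each word.
Text: 'fig fig log pot'
Splitting by whitespace:
  Word 1: 'fig'
  Word 2: 'fig'
  Word 3: 'log'
  Word 4: 'pot'
Total whole words: 4

4


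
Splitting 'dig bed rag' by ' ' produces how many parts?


Splitting by ' ' breaks the string at each occurrence of the separator.
Text: 'dig bed rag'
Parts after split:
  Part 1: 'dig'
  Part 2: 'bed'
  Part 3: 'rag'
Total parts: 3

3


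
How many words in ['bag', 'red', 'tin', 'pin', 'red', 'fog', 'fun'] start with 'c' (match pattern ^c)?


Pattern ^c anchors to start of word. Check which words begin with 'c':
  'bag' -> no
  'red' -> no
  'tin' -> no
  'pin' -> no
  'red' -> no
  'fog' -> no
  'fun' -> no
Matching words: []
Count: 0

0


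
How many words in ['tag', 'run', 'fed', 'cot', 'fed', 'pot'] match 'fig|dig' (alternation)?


Alternation 'fig|dig' matches either 'fig' or 'dig'.
Checking each word:
  'tag' -> no
  'run' -> no
  'fed' -> no
  'cot' -> no
  'fed' -> no
  'pot' -> no
Matches: []
Count: 0

0


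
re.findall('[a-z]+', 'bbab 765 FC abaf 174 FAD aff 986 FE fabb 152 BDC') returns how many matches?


Pattern '[a-z]+' finds one or more lowercase letters.
Text: 'bbab 765 FC abaf 174 FAD aff 986 FE fabb 152 BDC'
Scanning for matches:
  Match 1: 'bbab'
  Match 2: 'abaf'
  Match 3: 'aff'
  Match 4: 'fabb'
Total matches: 4

4


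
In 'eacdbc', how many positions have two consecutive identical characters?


Looking for consecutive identical characters in 'eacdbc':
  pos 0-1: 'e' vs 'a' -> different
  pos 1-2: 'a' vs 'c' -> different
  pos 2-3: 'c' vs 'd' -> different
  pos 3-4: 'd' vs 'b' -> different
  pos 4-5: 'b' vs 'c' -> different
Consecutive identical pairs: []
Count: 0

0


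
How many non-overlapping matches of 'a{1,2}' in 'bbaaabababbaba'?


Pattern 'a{1,2}' matches between 1 and 2 consecutive a's (greedy).
String: 'bbaaabababbaba'
Finding runs of a's and applying greedy matching:
  Run at pos 2: 'aaa' (length 3)
  Run at pos 6: 'a' (length 1)
  Run at pos 8: 'a' (length 1)
  Run at pos 11: 'a' (length 1)
  Run at pos 13: 'a' (length 1)
Matches: ['aa', 'a', 'a', 'a', 'a', 'a']
Count: 6

6


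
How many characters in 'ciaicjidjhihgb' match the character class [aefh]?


Character class [aefh] matches any of: {a, e, f, h}
Scanning string 'ciaicjidjhihgb' character by character:
  pos 0: 'c' -> no
  pos 1: 'i' -> no
  pos 2: 'a' -> MATCH
  pos 3: 'i' -> no
  pos 4: 'c' -> no
  pos 5: 'j' -> no
  pos 6: 'i' -> no
  pos 7: 'd' -> no
  pos 8: 'j' -> no
  pos 9: 'h' -> MATCH
  pos 10: 'i' -> no
  pos 11: 'h' -> MATCH
  pos 12: 'g' -> no
  pos 13: 'b' -> no
Total matches: 3

3


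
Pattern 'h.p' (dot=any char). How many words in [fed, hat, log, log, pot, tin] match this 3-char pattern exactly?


Pattern 'h.p' means: starts with 'h', any single char, ends with 'p'.
Checking each word (must be exactly 3 chars):
  'fed' (len=3): no
  'hat' (len=3): no
  'log' (len=3): no
  'log' (len=3): no
  'pot' (len=3): no
  'tin' (len=3): no
Matching words: []
Total: 0

0


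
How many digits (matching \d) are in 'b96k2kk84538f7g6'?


\d matches any digit 0-9.
Scanning 'b96k2kk84538f7g6':
  pos 1: '9' -> DIGIT
  pos 2: '6' -> DIGIT
  pos 4: '2' -> DIGIT
  pos 7: '8' -> DIGIT
  pos 8: '4' -> DIGIT
  pos 9: '5' -> DIGIT
  pos 10: '3' -> DIGIT
  pos 11: '8' -> DIGIT
  pos 13: '7' -> DIGIT
  pos 15: '6' -> DIGIT
Digits found: ['9', '6', '2', '8', '4', '5', '3', '8', '7', '6']
Total: 10

10


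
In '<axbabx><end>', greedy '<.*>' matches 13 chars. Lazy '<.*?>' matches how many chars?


Greedy '<.*>' tries to match as MUCH as possible.
Lazy '<.*?>' tries to match as LITTLE as possible.

String: '<axbabx><end>'
Greedy '<.*>' starts at first '<' and extends to the LAST '>': '<axbabx><end>' (13 chars)
Lazy '<.*?>' starts at first '<' and stops at the FIRST '>': '<axbabx>' (8 chars)

8


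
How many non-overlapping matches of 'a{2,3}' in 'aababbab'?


Pattern 'a{2,3}' matches between 2 and 3 consecutive a's (greedy).
String: 'aababbab'
Finding runs of a's and applying greedy matching:
  Run at pos 0: 'aa' (length 2)
  Run at pos 3: 'a' (length 1)
  Run at pos 6: 'a' (length 1)
Matches: ['aa']
Count: 1

1


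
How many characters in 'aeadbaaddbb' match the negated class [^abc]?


Negated class [^abc] matches any char NOT in {a, b, c}
Scanning 'aeadbaaddbb':
  pos 0: 'a' -> no (excluded)
  pos 1: 'e' -> MATCH
  pos 2: 'a' -> no (excluded)
  pos 3: 'd' -> MATCH
  pos 4: 'b' -> no (excluded)
  pos 5: 'a' -> no (excluded)
  pos 6: 'a' -> no (excluded)
  pos 7: 'd' -> MATCH
  pos 8: 'd' -> MATCH
  pos 9: 'b' -> no (excluded)
  pos 10: 'b' -> no (excluded)
Total matches: 4

4


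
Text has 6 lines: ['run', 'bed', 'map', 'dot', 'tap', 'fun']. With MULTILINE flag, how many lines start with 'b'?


With MULTILINE flag, ^ matches the start of each line.
Lines: ['run', 'bed', 'map', 'dot', 'tap', 'fun']
Checking which lines start with 'b':
  Line 1: 'run' -> no
  Line 2: 'bed' -> MATCH
  Line 3: 'map' -> no
  Line 4: 'dot' -> no
  Line 5: 'tap' -> no
  Line 6: 'fun' -> no
Matching lines: ['bed']
Count: 1

1


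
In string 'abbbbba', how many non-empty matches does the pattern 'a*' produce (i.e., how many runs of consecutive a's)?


Pattern 'a*' matches zero or more a's. We want non-empty runs of consecutive a's.
String: 'abbbbba'
Walking through the string to find runs of a's:
  Run 1: positions 0-0 -> 'a'
  Run 2: positions 6-6 -> 'a'
Non-empty runs found: ['a', 'a']
Count: 2

2


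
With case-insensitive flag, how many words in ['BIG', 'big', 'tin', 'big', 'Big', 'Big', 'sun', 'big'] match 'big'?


Case-insensitive matching: compare each word's lowercase form to 'big'.
  'BIG' -> lower='big' -> MATCH
  'big' -> lower='big' -> MATCH
  'tin' -> lower='tin' -> no
  'big' -> lower='big' -> MATCH
  'Big' -> lower='big' -> MATCH
  'Big' -> lower='big' -> MATCH
  'sun' -> lower='sun' -> no
  'big' -> lower='big' -> MATCH
Matches: ['BIG', 'big', 'big', 'Big', 'Big', 'big']
Count: 6

6


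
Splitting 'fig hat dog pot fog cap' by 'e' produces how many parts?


Splitting by 'e' breaks the string at each occurrence of the separator.
Text: 'fig hat dog pot fog cap'
Parts after split:
  Part 1: 'fig hat dog pot fog cap'
Total parts: 1

1


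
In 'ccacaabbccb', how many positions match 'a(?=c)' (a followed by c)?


Lookahead 'a(?=c)' matches 'a' only when followed by 'c'.
String: 'ccacaabbccb'
Checking each position where char is 'a':
  pos 2: 'a' -> MATCH (next='c')
  pos 4: 'a' -> no (next='a')
  pos 5: 'a' -> no (next='b')
Matching positions: [2]
Count: 1

1


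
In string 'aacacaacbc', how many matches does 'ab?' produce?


Pattern 'ab?' matches 'a' optionally followed by 'b'.
String: 'aacacaacbc'
Scanning left to right for 'a' then checking next char:
  Match 1: 'a' (a not followed by b)
  Match 2: 'a' (a not followed by b)
  Match 3: 'a' (a not followed by b)
  Match 4: 'a' (a not followed by b)
  Match 5: 'a' (a not followed by b)
Total matches: 5

5


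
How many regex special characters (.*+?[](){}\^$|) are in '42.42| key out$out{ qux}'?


Regex special characters are: . * + ? [ ] ( ) { } \ ^ $ |
Scanning '42.42| key out$out{ qux}':
  pos 2: '.' -> SPECIAL
  pos 5: '|' -> SPECIAL
  pos 14: '$' -> SPECIAL
  pos 18: '{' -> SPECIAL
  pos 23: '}' -> SPECIAL
Special chars found: ['.', '|', '$', '{', '}']
Total: 5

5


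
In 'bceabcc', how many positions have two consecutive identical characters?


Looking for consecutive identical characters in 'bceabcc':
  pos 0-1: 'b' vs 'c' -> different
  pos 1-2: 'c' vs 'e' -> different
  pos 2-3: 'e' vs 'a' -> different
  pos 3-4: 'a' vs 'b' -> different
  pos 4-5: 'b' vs 'c' -> different
  pos 5-6: 'c' vs 'c' -> MATCH ('cc')
Consecutive identical pairs: ['cc']
Count: 1

1


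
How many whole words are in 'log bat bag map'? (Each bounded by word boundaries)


Word boundaries (\b) mark the start/end of each word.
Text: 'log bat bag map'
Splitting by whitespace:
  Word 1: 'log'
  Word 2: 'bat'
  Word 3: 'bag'
  Word 4: 'map'
Total whole words: 4

4


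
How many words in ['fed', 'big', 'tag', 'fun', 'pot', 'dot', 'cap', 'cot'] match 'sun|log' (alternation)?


Alternation 'sun|log' matches either 'sun' or 'log'.
Checking each word:
  'fed' -> no
  'big' -> no
  'tag' -> no
  'fun' -> no
  'pot' -> no
  'dot' -> no
  'cap' -> no
  'cot' -> no
Matches: []
Count: 0

0


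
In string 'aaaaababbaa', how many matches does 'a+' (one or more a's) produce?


Pattern 'a+' matches one or more consecutive a's.
String: 'aaaaababbaa'
Scanning for runs of a:
  Match 1: 'aaaaa' (length 5)
  Match 2: 'a' (length 1)
  Match 3: 'aa' (length 2)
Total matches: 3

3


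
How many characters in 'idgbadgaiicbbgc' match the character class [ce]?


Character class [ce] matches any of: {c, e}
Scanning string 'idgbadgaiicbbgc' character by character:
  pos 0: 'i' -> no
  pos 1: 'd' -> no
  pos 2: 'g' -> no
  pos 3: 'b' -> no
  pos 4: 'a' -> no
  pos 5: 'd' -> no
  pos 6: 'g' -> no
  pos 7: 'a' -> no
  pos 8: 'i' -> no
  pos 9: 'i' -> no
  pos 10: 'c' -> MATCH
  pos 11: 'b' -> no
  pos 12: 'b' -> no
  pos 13: 'g' -> no
  pos 14: 'c' -> MATCH
Total matches: 2

2


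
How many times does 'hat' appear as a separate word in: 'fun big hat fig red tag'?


Scanning each word for exact match 'hat':
  Word 1: 'fun' -> no
  Word 2: 'big' -> no
  Word 3: 'hat' -> MATCH
  Word 4: 'fig' -> no
  Word 5: 'red' -> no
  Word 6: 'tag' -> no
Total matches: 1

1


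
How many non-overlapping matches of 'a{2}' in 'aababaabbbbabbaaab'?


Pattern 'a{2}' matches exactly 2 consecutive a's (greedy, non-overlapping).
String: 'aababaabbbbabbaaab'
Scanning for runs of a's:
  Run at pos 0: 'aa' (length 2) -> 1 match(es)
  Run at pos 3: 'a' (length 1) -> 0 match(es)
  Run at pos 5: 'aa' (length 2) -> 1 match(es)
  Run at pos 11: 'a' (length 1) -> 0 match(es)
  Run at pos 14: 'aaa' (length 3) -> 1 match(es)
Matches found: ['aa', 'aa', 'aa']
Total: 3

3


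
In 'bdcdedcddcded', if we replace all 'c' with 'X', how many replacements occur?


re.sub('c', 'X', text) replaces every occurrence of 'c' with 'X'.
Text: 'bdcdedcddcded'
Scanning for 'c':
  pos 2: 'c' -> replacement #1
  pos 6: 'c' -> replacement #2
  pos 9: 'c' -> replacement #3
Total replacements: 3

3


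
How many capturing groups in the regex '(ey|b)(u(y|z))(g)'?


To count capturing groups, count each '(' that starts a group.
Pattern: '(ey|b)(u(y|z))(g)'
Walking through the pattern:
  Position 0: '(' -> group #1
  Position 6: '(' -> group #2
  Position 8: '(' -> group #3
  Position 14: '(' -> group #4
Total capturing groups: 4

4


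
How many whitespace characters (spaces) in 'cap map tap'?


\s matches whitespace characters (spaces, tabs, etc.).
Text: 'cap map tap'
This text has 3 words separated by spaces.
Number of spaces = number of words - 1 = 3 - 1 = 2

2


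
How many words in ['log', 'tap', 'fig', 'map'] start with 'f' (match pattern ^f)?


Pattern ^f anchors to start of word. Check which words begin with 'f':
  'log' -> no
  'tap' -> no
  'fig' -> MATCH (starts with 'f')
  'map' -> no
Matching words: ['fig']
Count: 1

1


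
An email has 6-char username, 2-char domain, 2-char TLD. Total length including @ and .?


An email address has format: username@domain.tld
Username length: 6
'@' character: 1
Domain length: 2
'.' character: 1
TLD length: 2
Total = 6 + 1 + 2 + 1 + 2 = 12

12


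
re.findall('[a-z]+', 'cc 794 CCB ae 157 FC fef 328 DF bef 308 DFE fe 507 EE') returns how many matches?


Pattern '[a-z]+' finds one or more lowercase letters.
Text: 'cc 794 CCB ae 157 FC fef 328 DF bef 308 DFE fe 507 EE'
Scanning for matches:
  Match 1: 'cc'
  Match 2: 'ae'
  Match 3: 'fef'
  Match 4: 'bef'
  Match 5: 'fe'
Total matches: 5

5


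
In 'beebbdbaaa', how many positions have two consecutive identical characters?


Looking for consecutive identical characters in 'beebbdbaaa':
  pos 0-1: 'b' vs 'e' -> different
  pos 1-2: 'e' vs 'e' -> MATCH ('ee')
  pos 2-3: 'e' vs 'b' -> different
  pos 3-4: 'b' vs 'b' -> MATCH ('bb')
  pos 4-5: 'b' vs 'd' -> different
  pos 5-6: 'd' vs 'b' -> different
  pos 6-7: 'b' vs 'a' -> different
  pos 7-8: 'a' vs 'a' -> MATCH ('aa')
  pos 8-9: 'a' vs 'a' -> MATCH ('aa')
Consecutive identical pairs: ['ee', 'bb', 'aa', 'aa']
Count: 4

4


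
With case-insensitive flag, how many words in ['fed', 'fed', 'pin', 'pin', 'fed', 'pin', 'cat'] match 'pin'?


Case-insensitive matching: compare each word's lowercase form to 'pin'.
  'fed' -> lower='fed' -> no
  'fed' -> lower='fed' -> no
  'pin' -> lower='pin' -> MATCH
  'pin' -> lower='pin' -> MATCH
  'fed' -> lower='fed' -> no
  'pin' -> lower='pin' -> MATCH
  'cat' -> lower='cat' -> no
Matches: ['pin', 'pin', 'pin']
Count: 3

3


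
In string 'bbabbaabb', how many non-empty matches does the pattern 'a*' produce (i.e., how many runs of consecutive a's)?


Pattern 'a*' matches zero or more a's. We want non-empty runs of consecutive a's.
String: 'bbabbaabb'
Walking through the string to find runs of a's:
  Run 1: positions 2-2 -> 'a'
  Run 2: positions 5-6 -> 'aa'
Non-empty runs found: ['a', 'aa']
Count: 2

2


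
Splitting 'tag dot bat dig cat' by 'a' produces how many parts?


Splitting by 'a' breaks the string at each occurrence of the separator.
Text: 'tag dot bat dig cat'
Parts after split:
  Part 1: 't'
  Part 2: 'g dot b'
  Part 3: 't dig c'
  Part 4: 't'
Total parts: 4

4


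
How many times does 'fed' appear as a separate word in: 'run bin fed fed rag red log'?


Scanning each word for exact match 'fed':
  Word 1: 'run' -> no
  Word 2: 'bin' -> no
  Word 3: 'fed' -> MATCH
  Word 4: 'fed' -> MATCH
  Word 5: 'rag' -> no
  Word 6: 'red' -> no
  Word 7: 'log' -> no
Total matches: 2

2


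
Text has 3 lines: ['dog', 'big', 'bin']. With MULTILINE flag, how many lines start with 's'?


With MULTILINE flag, ^ matches the start of each line.
Lines: ['dog', 'big', 'bin']
Checking which lines start with 's':
  Line 1: 'dog' -> no
  Line 2: 'big' -> no
  Line 3: 'bin' -> no
Matching lines: []
Count: 0

0


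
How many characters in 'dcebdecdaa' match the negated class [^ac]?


Negated class [^ac] matches any char NOT in {a, c}
Scanning 'dcebdecdaa':
  pos 0: 'd' -> MATCH
  pos 1: 'c' -> no (excluded)
  pos 2: 'e' -> MATCH
  pos 3: 'b' -> MATCH
  pos 4: 'd' -> MATCH
  pos 5: 'e' -> MATCH
  pos 6: 'c' -> no (excluded)
  pos 7: 'd' -> MATCH
  pos 8: 'a' -> no (excluded)
  pos 9: 'a' -> no (excluded)
Total matches: 6

6


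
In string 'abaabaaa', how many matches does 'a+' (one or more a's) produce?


Pattern 'a+' matches one or more consecutive a's.
String: 'abaabaaa'
Scanning for runs of a:
  Match 1: 'a' (length 1)
  Match 2: 'aa' (length 2)
  Match 3: 'aaa' (length 3)
Total matches: 3

3


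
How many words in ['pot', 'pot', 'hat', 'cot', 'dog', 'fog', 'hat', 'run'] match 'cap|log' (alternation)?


Alternation 'cap|log' matches either 'cap' or 'log'.
Checking each word:
  'pot' -> no
  'pot' -> no
  'hat' -> no
  'cot' -> no
  'dog' -> no
  'fog' -> no
  'hat' -> no
  'run' -> no
Matches: []
Count: 0

0


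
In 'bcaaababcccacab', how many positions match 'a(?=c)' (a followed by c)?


Lookahead 'a(?=c)' matches 'a' only when followed by 'c'.
String: 'bcaaababcccacab'
Checking each position where char is 'a':
  pos 2: 'a' -> no (next='a')
  pos 3: 'a' -> no (next='a')
  pos 4: 'a' -> no (next='b')
  pos 6: 'a' -> no (next='b')
  pos 11: 'a' -> MATCH (next='c')
  pos 13: 'a' -> no (next='b')
Matching positions: [11]
Count: 1

1


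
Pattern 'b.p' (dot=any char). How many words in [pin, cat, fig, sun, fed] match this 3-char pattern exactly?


Pattern 'b.p' means: starts with 'b', any single char, ends with 'p'.
Checking each word (must be exactly 3 chars):
  'pin' (len=3): no
  'cat' (len=3): no
  'fig' (len=3): no
  'sun' (len=3): no
  'fed' (len=3): no
Matching words: []
Total: 0

0


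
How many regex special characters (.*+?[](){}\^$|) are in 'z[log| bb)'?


Regex special characters are: . * + ? [ ] ( ) { } \ ^ $ |
Scanning 'z[log| bb)':
  pos 1: '[' -> SPECIAL
  pos 5: '|' -> SPECIAL
  pos 9: ')' -> SPECIAL
Special chars found: ['[', '|', ')']
Total: 3

3


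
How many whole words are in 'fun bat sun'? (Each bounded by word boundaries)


Word boundaries (\b) mark the start/end of each word.
Text: 'fun bat sun'
Splitting by whitespace:
  Word 1: 'fun'
  Word 2: 'bat'
  Word 3: 'sun'
Total whole words: 3

3


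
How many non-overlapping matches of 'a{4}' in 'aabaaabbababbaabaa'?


Pattern 'a{4}' matches exactly 4 consecutive a's (greedy, non-overlapping).
String: 'aabaaabbababbaabaa'
Scanning for runs of a's:
  Run at pos 0: 'aa' (length 2) -> 0 match(es)
  Run at pos 3: 'aaa' (length 3) -> 0 match(es)
  Run at pos 8: 'a' (length 1) -> 0 match(es)
  Run at pos 10: 'a' (length 1) -> 0 match(es)
  Run at pos 13: 'aa' (length 2) -> 0 match(es)
  Run at pos 16: 'aa' (length 2) -> 0 match(es)
Matches found: []
Total: 0

0


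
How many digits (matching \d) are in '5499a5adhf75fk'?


\d matches any digit 0-9.
Scanning '5499a5adhf75fk':
  pos 0: '5' -> DIGIT
  pos 1: '4' -> DIGIT
  pos 2: '9' -> DIGIT
  pos 3: '9' -> DIGIT
  pos 5: '5' -> DIGIT
  pos 10: '7' -> DIGIT
  pos 11: '5' -> DIGIT
Digits found: ['5', '4', '9', '9', '5', '7', '5']
Total: 7

7


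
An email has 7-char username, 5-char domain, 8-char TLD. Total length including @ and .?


An email address has format: username@domain.tld
Username length: 7
'@' character: 1
Domain length: 5
'.' character: 1
TLD length: 8
Total = 7 + 1 + 5 + 1 + 8 = 22

22


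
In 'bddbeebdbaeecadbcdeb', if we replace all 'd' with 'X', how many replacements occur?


re.sub('d', 'X', text) replaces every occurrence of 'd' with 'X'.
Text: 'bddbeebdbaeecadbcdeb'
Scanning for 'd':
  pos 1: 'd' -> replacement #1
  pos 2: 'd' -> replacement #2
  pos 7: 'd' -> replacement #3
  pos 14: 'd' -> replacement #4
  pos 17: 'd' -> replacement #5
Total replacements: 5

5


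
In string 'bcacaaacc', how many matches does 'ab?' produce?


Pattern 'ab?' matches 'a' optionally followed by 'b'.
String: 'bcacaaacc'
Scanning left to right for 'a' then checking next char:
  Match 1: 'a' (a not followed by b)
  Match 2: 'a' (a not followed by b)
  Match 3: 'a' (a not followed by b)
  Match 4: 'a' (a not followed by b)
Total matches: 4

4


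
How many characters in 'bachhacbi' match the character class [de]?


Character class [de] matches any of: {d, e}
Scanning string 'bachhacbi' character by character:
  pos 0: 'b' -> no
  pos 1: 'a' -> no
  pos 2: 'c' -> no
  pos 3: 'h' -> no
  pos 4: 'h' -> no
  pos 5: 'a' -> no
  pos 6: 'c' -> no
  pos 7: 'b' -> no
  pos 8: 'i' -> no
Total matches: 0

0


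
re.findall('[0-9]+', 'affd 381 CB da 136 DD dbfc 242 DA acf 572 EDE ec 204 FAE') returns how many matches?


Pattern '[0-9]+' finds one or more digits.
Text: 'affd 381 CB da 136 DD dbfc 242 DA acf 572 EDE ec 204 FAE'
Scanning for matches:
  Match 1: '381'
  Match 2: '136'
  Match 3: '242'
  Match 4: '572'
  Match 5: '204'
Total matches: 5

5


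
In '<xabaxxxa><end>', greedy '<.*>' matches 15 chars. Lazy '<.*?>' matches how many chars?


Greedy '<.*>' tries to match as MUCH as possible.
Lazy '<.*?>' tries to match as LITTLE as possible.

String: '<xabaxxxa><end>'
Greedy '<.*>' starts at first '<' and extends to the LAST '>': '<xabaxxxa><end>' (15 chars)
Lazy '<.*?>' starts at first '<' and stops at the FIRST '>': '<xabaxxxa>' (10 chars)

10


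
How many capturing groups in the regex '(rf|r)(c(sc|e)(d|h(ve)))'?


To count capturing groups, count each '(' that starts a group.
Pattern: '(rf|r)(c(sc|e)(d|h(ve)))'
Walking through the pattern:
  Position 0: '(' -> group #1
  Position 6: '(' -> group #2
  Position 8: '(' -> group #3
  Position 14: '(' -> group #4
  Position 18: '(' -> group #5
Total capturing groups: 5

5


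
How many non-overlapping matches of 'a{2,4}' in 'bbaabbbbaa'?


Pattern 'a{2,4}' matches between 2 and 4 consecutive a's (greedy).
String: 'bbaabbbbaa'
Finding runs of a's and applying greedy matching:
  Run at pos 2: 'aa' (length 2)
  Run at pos 8: 'aa' (length 2)
Matches: ['aa', 'aa']
Count: 2

2


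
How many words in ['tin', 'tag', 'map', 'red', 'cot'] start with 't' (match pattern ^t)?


Pattern ^t anchors to start of word. Check which words begin with 't':
  'tin' -> MATCH (starts with 't')
  'tag' -> MATCH (starts with 't')
  'map' -> no
  'red' -> no
  'cot' -> no
Matching words: ['tin', 'tag']
Count: 2

2


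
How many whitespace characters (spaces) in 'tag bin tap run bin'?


\s matches whitespace characters (spaces, tabs, etc.).
Text: 'tag bin tap run bin'
This text has 5 words separated by spaces.
Number of spaces = number of words - 1 = 5 - 1 = 4

4


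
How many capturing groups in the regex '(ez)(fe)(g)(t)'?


To count capturing groups, count each '(' that starts a group.
Pattern: '(ez)(fe)(g)(t)'
Walking through the pattern:
  Position 0: '(' -> group #1
  Position 4: '(' -> group #2
  Position 8: '(' -> group #3
  Position 11: '(' -> group #4
Total capturing groups: 4

4


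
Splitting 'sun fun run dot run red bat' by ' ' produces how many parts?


Splitting by ' ' breaks the string at each occurrence of the separator.
Text: 'sun fun run dot run red bat'
Parts after split:
  Part 1: 'sun'
  Part 2: 'fun'
  Part 3: 'run'
  Part 4: 'dot'
  Part 5: 'run'
  Part 6: 'red'
  Part 7: 'bat'
Total parts: 7

7


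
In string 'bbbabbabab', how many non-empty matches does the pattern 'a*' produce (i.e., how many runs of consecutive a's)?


Pattern 'a*' matches zero or more a's. We want non-empty runs of consecutive a's.
String: 'bbbabbabab'
Walking through the string to find runs of a's:
  Run 1: positions 3-3 -> 'a'
  Run 2: positions 6-6 -> 'a'
  Run 3: positions 8-8 -> 'a'
Non-empty runs found: ['a', 'a', 'a']
Count: 3

3


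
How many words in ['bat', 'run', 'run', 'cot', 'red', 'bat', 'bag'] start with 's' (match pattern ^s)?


Pattern ^s anchors to start of word. Check which words begin with 's':
  'bat' -> no
  'run' -> no
  'run' -> no
  'cot' -> no
  'red' -> no
  'bat' -> no
  'bag' -> no
Matching words: []
Count: 0

0


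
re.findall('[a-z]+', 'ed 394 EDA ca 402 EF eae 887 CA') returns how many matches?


Pattern '[a-z]+' finds one or more lowercase letters.
Text: 'ed 394 EDA ca 402 EF eae 887 CA'
Scanning for matches:
  Match 1: 'ed'
  Match 2: 'ca'
  Match 3: 'eae'
Total matches: 3

3


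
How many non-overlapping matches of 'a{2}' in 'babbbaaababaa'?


Pattern 'a{2}' matches exactly 2 consecutive a's (greedy, non-overlapping).
String: 'babbbaaababaa'
Scanning for runs of a's:
  Run at pos 1: 'a' (length 1) -> 0 match(es)
  Run at pos 5: 'aaa' (length 3) -> 1 match(es)
  Run at pos 9: 'a' (length 1) -> 0 match(es)
  Run at pos 11: 'aa' (length 2) -> 1 match(es)
Matches found: ['aa', 'aa']
Total: 2

2


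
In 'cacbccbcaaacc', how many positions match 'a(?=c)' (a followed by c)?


Lookahead 'a(?=c)' matches 'a' only when followed by 'c'.
String: 'cacbccbcaaacc'
Checking each position where char is 'a':
  pos 1: 'a' -> MATCH (next='c')
  pos 8: 'a' -> no (next='a')
  pos 9: 'a' -> no (next='a')
  pos 10: 'a' -> MATCH (next='c')
Matching positions: [1, 10]
Count: 2

2


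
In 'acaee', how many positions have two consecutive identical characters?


Looking for consecutive identical characters in 'acaee':
  pos 0-1: 'a' vs 'c' -> different
  pos 1-2: 'c' vs 'a' -> different
  pos 2-3: 'a' vs 'e' -> different
  pos 3-4: 'e' vs 'e' -> MATCH ('ee')
Consecutive identical pairs: ['ee']
Count: 1

1


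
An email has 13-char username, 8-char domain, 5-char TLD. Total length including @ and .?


An email address has format: username@domain.tld
Username length: 13
'@' character: 1
Domain length: 8
'.' character: 1
TLD length: 5
Total = 13 + 1 + 8 + 1 + 5 = 28

28


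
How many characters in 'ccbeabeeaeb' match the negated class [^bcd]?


Negated class [^bcd] matches any char NOT in {b, c, d}
Scanning 'ccbeabeeaeb':
  pos 0: 'c' -> no (excluded)
  pos 1: 'c' -> no (excluded)
  pos 2: 'b' -> no (excluded)
  pos 3: 'e' -> MATCH
  pos 4: 'a' -> MATCH
  pos 5: 'b' -> no (excluded)
  pos 6: 'e' -> MATCH
  pos 7: 'e' -> MATCH
  pos 8: 'a' -> MATCH
  pos 9: 'e' -> MATCH
  pos 10: 'b' -> no (excluded)
Total matches: 6

6


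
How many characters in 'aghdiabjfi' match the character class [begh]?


Character class [begh] matches any of: {b, e, g, h}
Scanning string 'aghdiabjfi' character by character:
  pos 0: 'a' -> no
  pos 1: 'g' -> MATCH
  pos 2: 'h' -> MATCH
  pos 3: 'd' -> no
  pos 4: 'i' -> no
  pos 5: 'a' -> no
  pos 6: 'b' -> MATCH
  pos 7: 'j' -> no
  pos 8: 'f' -> no
  pos 9: 'i' -> no
Total matches: 3

3


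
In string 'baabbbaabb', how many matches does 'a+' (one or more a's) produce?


Pattern 'a+' matches one or more consecutive a's.
String: 'baabbbaabb'
Scanning for runs of a:
  Match 1: 'aa' (length 2)
  Match 2: 'aa' (length 2)
Total matches: 2

2


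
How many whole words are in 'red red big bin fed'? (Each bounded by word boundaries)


Word boundaries (\b) mark the start/end of each word.
Text: 'red red big bin fed'
Splitting by whitespace:
  Word 1: 'red'
  Word 2: 'red'
  Word 3: 'big'
  Word 4: 'bin'
  Word 5: 'fed'
Total whole words: 5

5


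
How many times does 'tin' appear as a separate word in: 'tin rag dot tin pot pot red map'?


Scanning each word for exact match 'tin':
  Word 1: 'tin' -> MATCH
  Word 2: 'rag' -> no
  Word 3: 'dot' -> no
  Word 4: 'tin' -> MATCH
  Word 5: 'pot' -> no
  Word 6: 'pot' -> no
  Word 7: 'red' -> no
  Word 8: 'map' -> no
Total matches: 2

2


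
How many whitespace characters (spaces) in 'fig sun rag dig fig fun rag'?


\s matches whitespace characters (spaces, tabs, etc.).
Text: 'fig sun rag dig fig fun rag'
This text has 7 words separated by spaces.
Number of spaces = number of words - 1 = 7 - 1 = 6

6


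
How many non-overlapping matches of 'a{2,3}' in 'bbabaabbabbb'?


Pattern 'a{2,3}' matches between 2 and 3 consecutive a's (greedy).
String: 'bbabaabbabbb'
Finding runs of a's and applying greedy matching:
  Run at pos 2: 'a' (length 1)
  Run at pos 4: 'aa' (length 2)
  Run at pos 8: 'a' (length 1)
Matches: ['aa']
Count: 1

1


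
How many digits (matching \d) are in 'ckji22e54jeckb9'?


\d matches any digit 0-9.
Scanning 'ckji22e54jeckb9':
  pos 4: '2' -> DIGIT
  pos 5: '2' -> DIGIT
  pos 7: '5' -> DIGIT
  pos 8: '4' -> DIGIT
  pos 14: '9' -> DIGIT
Digits found: ['2', '2', '5', '4', '9']
Total: 5

5


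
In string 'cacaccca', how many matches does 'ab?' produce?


Pattern 'ab?' matches 'a' optionally followed by 'b'.
String: 'cacaccca'
Scanning left to right for 'a' then checking next char:
  Match 1: 'a' (a not followed by b)
  Match 2: 'a' (a not followed by b)
  Match 3: 'a' (a not followed by b)
Total matches: 3

3


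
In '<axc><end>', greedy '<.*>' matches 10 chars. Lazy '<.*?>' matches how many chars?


Greedy '<.*>' tries to match as MUCH as possible.
Lazy '<.*?>' tries to match as LITTLE as possible.

String: '<axc><end>'
Greedy '<.*>' starts at first '<' and extends to the LAST '>': '<axc><end>' (10 chars)
Lazy '<.*?>' starts at first '<' and stops at the FIRST '>': '<axc>' (5 chars)

5


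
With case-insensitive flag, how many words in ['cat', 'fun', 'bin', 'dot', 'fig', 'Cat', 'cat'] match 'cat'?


Case-insensitive matching: compare each word's lowercase form to 'cat'.
  'cat' -> lower='cat' -> MATCH
  'fun' -> lower='fun' -> no
  'bin' -> lower='bin' -> no
  'dot' -> lower='dot' -> no
  'fig' -> lower='fig' -> no
  'Cat' -> lower='cat' -> MATCH
  'cat' -> lower='cat' -> MATCH
Matches: ['cat', 'Cat', 'cat']
Count: 3

3


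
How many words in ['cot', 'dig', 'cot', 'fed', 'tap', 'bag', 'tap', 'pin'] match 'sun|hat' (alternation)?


Alternation 'sun|hat' matches either 'sun' or 'hat'.
Checking each word:
  'cot' -> no
  'dig' -> no
  'cot' -> no
  'fed' -> no
  'tap' -> no
  'bag' -> no
  'tap' -> no
  'pin' -> no
Matches: []
Count: 0

0


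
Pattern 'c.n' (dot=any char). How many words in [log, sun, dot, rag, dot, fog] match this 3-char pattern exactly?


Pattern 'c.n' means: starts with 'c', any single char, ends with 'n'.
Checking each word (must be exactly 3 chars):
  'log' (len=3): no
  'sun' (len=3): no
  'dot' (len=3): no
  'rag' (len=3): no
  'dot' (len=3): no
  'fog' (len=3): no
Matching words: []
Total: 0

0


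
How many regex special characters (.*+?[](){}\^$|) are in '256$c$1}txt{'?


Regex special characters are: . * + ? [ ] ( ) { } \ ^ $ |
Scanning '256$c$1}txt{':
  pos 3: '$' -> SPECIAL
  pos 5: '$' -> SPECIAL
  pos 7: '}' -> SPECIAL
  pos 11: '{' -> SPECIAL
Special chars found: ['$', '$', '}', '{']
Total: 4

4


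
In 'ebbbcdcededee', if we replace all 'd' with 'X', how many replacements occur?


re.sub('d', 'X', text) replaces every occurrence of 'd' with 'X'.
Text: 'ebbbcdcededee'
Scanning for 'd':
  pos 5: 'd' -> replacement #1
  pos 8: 'd' -> replacement #2
  pos 10: 'd' -> replacement #3
Total replacements: 3

3


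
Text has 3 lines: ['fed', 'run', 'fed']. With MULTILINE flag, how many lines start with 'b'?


With MULTILINE flag, ^ matches the start of each line.
Lines: ['fed', 'run', 'fed']
Checking which lines start with 'b':
  Line 1: 'fed' -> no
  Line 2: 'run' -> no
  Line 3: 'fed' -> no
Matching lines: []
Count: 0

0


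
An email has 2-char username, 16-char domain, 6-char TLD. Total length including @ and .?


An email address has format: username@domain.tld
Username length: 2
'@' character: 1
Domain length: 16
'.' character: 1
TLD length: 6
Total = 2 + 1 + 16 + 1 + 6 = 26

26


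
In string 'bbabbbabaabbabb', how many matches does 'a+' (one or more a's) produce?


Pattern 'a+' matches one or more consecutive a's.
String: 'bbabbbabaabbabb'
Scanning for runs of a:
  Match 1: 'a' (length 1)
  Match 2: 'a' (length 1)
  Match 3: 'aa' (length 2)
  Match 4: 'a' (length 1)
Total matches: 4

4


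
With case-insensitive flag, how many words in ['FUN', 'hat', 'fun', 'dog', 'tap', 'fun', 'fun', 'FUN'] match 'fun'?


Case-insensitive matching: compare each word's lowercase form to 'fun'.
  'FUN' -> lower='fun' -> MATCH
  'hat' -> lower='hat' -> no
  'fun' -> lower='fun' -> MATCH
  'dog' -> lower='dog' -> no
  'tap' -> lower='tap' -> no
  'fun' -> lower='fun' -> MATCH
  'fun' -> lower='fun' -> MATCH
  'FUN' -> lower='fun' -> MATCH
Matches: ['FUN', 'fun', 'fun', 'fun', 'FUN']
Count: 5

5


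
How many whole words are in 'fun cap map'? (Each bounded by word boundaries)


Word boundaries (\b) mark the start/end of each word.
Text: 'fun cap map'
Splitting by whitespace:
  Word 1: 'fun'
  Word 2: 'cap'
  Word 3: 'map'
Total whole words: 3

3


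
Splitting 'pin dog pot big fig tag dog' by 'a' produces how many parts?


Splitting by 'a' breaks the string at each occurrence of the separator.
Text: 'pin dog pot big fig tag dog'
Parts after split:
  Part 1: 'pin dog pot big fig t'
  Part 2: 'g dog'
Total parts: 2

2


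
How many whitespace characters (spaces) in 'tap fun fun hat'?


\s matches whitespace characters (spaces, tabs, etc.).
Text: 'tap fun fun hat'
This text has 4 words separated by spaces.
Number of spaces = number of words - 1 = 4 - 1 = 3

3


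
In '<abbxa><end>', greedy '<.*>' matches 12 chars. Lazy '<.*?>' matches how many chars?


Greedy '<.*>' tries to match as MUCH as possible.
Lazy '<.*?>' tries to match as LITTLE as possible.

String: '<abbxa><end>'
Greedy '<.*>' starts at first '<' and extends to the LAST '>': '<abbxa><end>' (12 chars)
Lazy '<.*?>' starts at first '<' and stops at the FIRST '>': '<abbxa>' (7 chars)

7


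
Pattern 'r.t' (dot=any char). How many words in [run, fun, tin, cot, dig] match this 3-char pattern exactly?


Pattern 'r.t' means: starts with 'r', any single char, ends with 't'.
Checking each word (must be exactly 3 chars):
  'run' (len=3): no
  'fun' (len=3): no
  'tin' (len=3): no
  'cot' (len=3): no
  'dig' (len=3): no
Matching words: []
Total: 0

0


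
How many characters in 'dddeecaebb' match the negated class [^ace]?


Negated class [^ace] matches any char NOT in {a, c, e}
Scanning 'dddeecaebb':
  pos 0: 'd' -> MATCH
  pos 1: 'd' -> MATCH
  pos 2: 'd' -> MATCH
  pos 3: 'e' -> no (excluded)
  pos 4: 'e' -> no (excluded)
  pos 5: 'c' -> no (excluded)
  pos 6: 'a' -> no (excluded)
  pos 7: 'e' -> no (excluded)
  pos 8: 'b' -> MATCH
  pos 9: 'b' -> MATCH
Total matches: 5

5


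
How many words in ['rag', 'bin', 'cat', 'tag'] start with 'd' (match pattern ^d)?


Pattern ^d anchors to start of word. Check which words begin with 'd':
  'rag' -> no
  'bin' -> no
  'cat' -> no
  'tag' -> no
Matching words: []
Count: 0

0


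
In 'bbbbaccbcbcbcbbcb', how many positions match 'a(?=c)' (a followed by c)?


Lookahead 'a(?=c)' matches 'a' only when followed by 'c'.
String: 'bbbbaccbcbcbcbbcb'
Checking each position where char is 'a':
  pos 4: 'a' -> MATCH (next='c')
Matching positions: [4]
Count: 1

1


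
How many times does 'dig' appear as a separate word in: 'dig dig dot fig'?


Scanning each word for exact match 'dig':
  Word 1: 'dig' -> MATCH
  Word 2: 'dig' -> MATCH
  Word 3: 'dot' -> no
  Word 4: 'fig' -> no
Total matches: 2

2


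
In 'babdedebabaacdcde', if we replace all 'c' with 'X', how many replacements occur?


re.sub('c', 'X', text) replaces every occurrence of 'c' with 'X'.
Text: 'babdedebabaacdcde'
Scanning for 'c':
  pos 12: 'c' -> replacement #1
  pos 14: 'c' -> replacement #2
Total replacements: 2

2


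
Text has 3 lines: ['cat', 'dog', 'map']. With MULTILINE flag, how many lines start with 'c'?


With MULTILINE flag, ^ matches the start of each line.
Lines: ['cat', 'dog', 'map']
Checking which lines start with 'c':
  Line 1: 'cat' -> MATCH
  Line 2: 'dog' -> no
  Line 3: 'map' -> no
Matching lines: ['cat']
Count: 1

1


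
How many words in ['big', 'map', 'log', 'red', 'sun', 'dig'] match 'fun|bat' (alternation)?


Alternation 'fun|bat' matches either 'fun' or 'bat'.
Checking each word:
  'big' -> no
  'map' -> no
  'log' -> no
  'red' -> no
  'sun' -> no
  'dig' -> no
Matches: []
Count: 0

0


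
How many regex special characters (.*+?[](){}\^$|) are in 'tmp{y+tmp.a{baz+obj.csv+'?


Regex special characters are: . * + ? [ ] ( ) { } \ ^ $ |
Scanning 'tmp{y+tmp.a{baz+obj.csv+':
  pos 3: '{' -> SPECIAL
  pos 5: '+' -> SPECIAL
  pos 9: '.' -> SPECIAL
  pos 11: '{' -> SPECIAL
  pos 15: '+' -> SPECIAL
  pos 19: '.' -> SPECIAL
  pos 23: '+' -> SPECIAL
Special chars found: ['{', '+', '.', '{', '+', '.', '+']
Total: 7

7
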